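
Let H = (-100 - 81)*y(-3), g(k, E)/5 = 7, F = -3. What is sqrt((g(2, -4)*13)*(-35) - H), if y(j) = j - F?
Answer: 35*I*sqrt(13) ≈ 126.19*I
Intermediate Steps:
y(j) = 3 + j (y(j) = j - 1*(-3) = j + 3 = 3 + j)
g(k, E) = 35 (g(k, E) = 5*7 = 35)
H = 0 (H = (-100 - 81)*(3 - 3) = -181*0 = 0)
sqrt((g(2, -4)*13)*(-35) - H) = sqrt((35*13)*(-35) - 1*0) = sqrt(455*(-35) + 0) = sqrt(-15925 + 0) = sqrt(-15925) = 35*I*sqrt(13)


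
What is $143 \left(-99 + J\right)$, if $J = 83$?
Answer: $-2288$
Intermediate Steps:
$143 \left(-99 + J\right) = 143 \left(-99 + 83\right) = 143 \left(-16\right) = -2288$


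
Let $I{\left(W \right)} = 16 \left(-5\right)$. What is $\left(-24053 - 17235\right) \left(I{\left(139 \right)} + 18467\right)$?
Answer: $-759162456$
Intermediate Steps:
$I{\left(W \right)} = -80$
$\left(-24053 - 17235\right) \left(I{\left(139 \right)} + 18467\right) = \left(-24053 - 17235\right) \left(-80 + 18467\right) = \left(-41288\right) 18387 = -759162456$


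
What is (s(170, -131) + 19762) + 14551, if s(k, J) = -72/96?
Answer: 137249/4 ≈ 34312.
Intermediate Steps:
s(k, J) = -3/4 (s(k, J) = -72*1/96 = -3/4)
(s(170, -131) + 19762) + 14551 = (-3/4 + 19762) + 14551 = 79045/4 + 14551 = 137249/4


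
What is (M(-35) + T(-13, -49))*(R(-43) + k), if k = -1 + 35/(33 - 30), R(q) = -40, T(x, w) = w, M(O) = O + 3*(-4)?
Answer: 2816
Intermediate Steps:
M(O) = -12 + O (M(O) = O - 12 = -12 + O)
k = 32/3 (k = -1 + 35/3 = 32/3 ≈ 10.667)
(M(-35) + T(-13, -49))*(R(-43) + k) = ((-12 - 35) - 49)*(-40 + 32/3) = (-47 - 49)*(-88/3) = -96*(-88/3) = 2816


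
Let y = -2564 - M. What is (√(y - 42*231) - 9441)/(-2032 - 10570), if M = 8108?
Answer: 9441/12602 - I*√20374/12602 ≈ 0.74917 - 0.011327*I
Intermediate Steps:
y = -10672 (y = -2564 - 1*8108 = -2564 - 8108 = -10672)
(√(y - 42*231) - 9441)/(-2032 - 10570) = (√(-10672 - 42*231) - 9441)/(-2032 - 10570) = (√(-10672 - 9702) - 9441)/(-12602) = (√(-20374) - 9441)*(-1/12602) = (I*√20374 - 9441)*(-1/12602) = (-9441 + I*√20374)*(-1/12602) = 9441/12602 - I*√20374/12602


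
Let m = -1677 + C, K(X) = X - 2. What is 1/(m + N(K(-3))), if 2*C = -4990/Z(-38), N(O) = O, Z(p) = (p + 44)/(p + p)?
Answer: 3/89764 ≈ 3.3421e-5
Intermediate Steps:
K(X) = -2 + X
Z(p) = (44 + p)/(2*p) (Z(p) = (44 + p)/((2*p)) = (44 + p)*(1/(2*p)) = (44 + p)/(2*p))
C = 94810/3 (C = (-4990*(-76/(44 - 38)))/2 = (-4990/((½)*(-1/38)*6))/2 = (-4990/(-3/38))/2 = (-4990*(-38/3))/2 = (½)*(189620/3) = 94810/3 ≈ 31603.)
m = 89779/3 (m = -1677 + 94810/3 = 89779/3 ≈ 29926.)
1/(m + N(K(-3))) = 1/(89779/3 + (-2 - 3)) = 1/(89779/3 - 5) = 1/(89764/3) = 3/89764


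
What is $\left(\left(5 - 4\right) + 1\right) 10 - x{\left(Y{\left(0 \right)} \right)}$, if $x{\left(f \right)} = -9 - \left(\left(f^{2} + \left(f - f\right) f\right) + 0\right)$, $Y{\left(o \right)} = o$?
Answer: $29$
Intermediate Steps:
$x{\left(f \right)} = -9 - f^{2}$ ($x{\left(f \right)} = -9 - \left(\left(f^{2} + 0 f\right) + 0\right) = -9 - \left(\left(f^{2} + 0\right) + 0\right) = -9 - \left(f^{2} + 0\right) = -9 - f^{2}$)
$\left(\left(5 - 4\right) + 1\right) 10 - x{\left(Y{\left(0 \right)} \right)} = \left(\left(5 - 4\right) + 1\right) 10 - \left(-9 - 0^{2}\right) = \left(1 + 1\right) 10 - \left(-9 - 0\right) = 2 \cdot 10 - \left(-9 + 0\right) = 20 - -9 = 20 + 9 = 29$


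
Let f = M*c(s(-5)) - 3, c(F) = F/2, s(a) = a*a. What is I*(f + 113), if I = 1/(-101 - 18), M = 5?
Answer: -345/238 ≈ -1.4496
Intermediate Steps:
s(a) = a²
I = -1/119 (I = 1/(-119) = -1/119 ≈ -0.0084034)
c(F) = F/2 (c(F) = F*(½) = F/2)
f = 119/2 (f = 5*((½)*(-5)²) - 3 = 5*((½)*25) - 3 = 5*(25/2) - 3 = 125/2 - 3 = 119/2 ≈ 59.500)
I*(f + 113) = -(119/2 + 113)/119 = -1/119*345/2 = -345/238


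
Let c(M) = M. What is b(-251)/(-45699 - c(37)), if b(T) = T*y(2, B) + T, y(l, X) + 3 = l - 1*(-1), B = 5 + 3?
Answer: 251/45736 ≈ 0.0054880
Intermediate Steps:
B = 8
y(l, X) = -2 + l (y(l, X) = -3 + (l - 1*(-1)) = -3 + (l + 1) = -3 + (1 + l) = -2 + l)
b(T) = T (b(T) = T*(-2 + 2) + T = T*0 + T = 0 + T = T)
b(-251)/(-45699 - c(37)) = -251/(-45699 - 1*37) = -251/(-45699 - 37) = -251/(-45736) = -251*(-1/45736) = 251/45736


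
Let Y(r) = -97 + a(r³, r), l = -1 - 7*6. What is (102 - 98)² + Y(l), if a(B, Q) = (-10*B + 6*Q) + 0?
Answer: 794731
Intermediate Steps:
l = -43 (l = -1 - 42 = -43)
a(B, Q) = -10*B + 6*Q
Y(r) = -97 - 10*r³ + 6*r (Y(r) = -97 + (-10*r³ + 6*r) = -97 - 10*r³ + 6*r)
(102 - 98)² + Y(l) = (102 - 98)² + (-97 - 10*(-43)³ + 6*(-43)) = 4² + (-97 - 10*(-79507) - 258) = 16 + (-97 + 795070 - 258) = 16 + 794715 = 794731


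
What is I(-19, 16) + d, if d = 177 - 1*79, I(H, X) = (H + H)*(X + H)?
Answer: 212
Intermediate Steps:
I(H, X) = 2*H*(H + X) (I(H, X) = (2*H)*(H + X) = 2*H*(H + X))
d = 98 (d = 177 - 79 = 98)
I(-19, 16) + d = 2*(-19)*(-19 + 16) + 98 = 2*(-19)*(-3) + 98 = 114 + 98 = 212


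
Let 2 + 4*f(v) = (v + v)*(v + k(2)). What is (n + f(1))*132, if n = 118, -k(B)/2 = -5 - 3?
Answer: 16632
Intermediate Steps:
k(B) = 16 (k(B) = -2*(-5 - 3) = -2*(-8) = 16)
f(v) = -½ + v*(16 + v)/2 (f(v) = -½ + ((v + v)*(v + 16))/4 = -½ + ((2*v)*(16 + v))/4 = -½ + (2*v*(16 + v))/4 = -½ + v*(16 + v)/2)
(n + f(1))*132 = (118 + (-½ + (½)*1² + 8*1))*132 = (118 + (-½ + (½)*1 + 8))*132 = (118 + (-½ + ½ + 8))*132 = (118 + 8)*132 = 126*132 = 16632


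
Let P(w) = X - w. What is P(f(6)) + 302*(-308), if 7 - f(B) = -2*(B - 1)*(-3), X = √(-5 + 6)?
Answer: -92992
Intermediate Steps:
X = 1 (X = √1 = 1)
f(B) = 13 - 6*B (f(B) = 7 - (-2*(B - 1))*(-3) = 7 - (-2*(-1 + B))*(-3) = 7 - (2 - 2*B)*(-3) = 7 - (-6 + 6*B) = 7 + (6 - 6*B) = 13 - 6*B)
P(w) = 1 - w
P(f(6)) + 302*(-308) = (1 - (13 - 6*6)) + 302*(-308) = (1 - (13 - 36)) - 93016 = (1 - 1*(-23)) - 93016 = (1 + 23) - 93016 = 24 - 93016 = -92992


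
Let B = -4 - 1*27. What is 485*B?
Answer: -15035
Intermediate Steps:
B = -31 (B = -4 - 27 = -31)
485*B = 485*(-31) = -15035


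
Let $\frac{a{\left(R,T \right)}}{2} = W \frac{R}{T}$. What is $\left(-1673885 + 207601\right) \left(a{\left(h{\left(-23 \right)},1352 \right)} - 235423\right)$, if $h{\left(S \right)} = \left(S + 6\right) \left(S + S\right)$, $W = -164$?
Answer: $\frac{58385301301916}{169} \approx 3.4548 \cdot 10^{11}$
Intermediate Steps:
$h{\left(S \right)} = 2 S \left(6 + S\right)$ ($h{\left(S \right)} = \left(6 + S\right) 2 S = 2 S \left(6 + S\right)$)
$a{\left(R,T \right)} = - \frac{328 R}{T}$ ($a{\left(R,T \right)} = 2 \left(- 164 \frac{R}{T}\right) = 2 \left(- \frac{164 R}{T}\right) = - \frac{328 R}{T}$)
$\left(-1673885 + 207601\right) \left(a{\left(h{\left(-23 \right)},1352 \right)} - 235423\right) = \left(-1673885 + 207601\right) \left(- \frac{328 \cdot 2 \left(-23\right) \left(6 - 23\right)}{1352} - 235423\right) = - 1466284 \left(\left(-328\right) 2 \left(-23\right) \left(-17\right) \frac{1}{1352} - 235423\right) = - 1466284 \left(\left(-328\right) 782 \cdot \frac{1}{1352} - 235423\right) = - 1466284 \left(- \frac{32062}{169} - 235423\right) = \left(-1466284\right) \left(- \frac{39818549}{169}\right) = \frac{58385301301916}{169}$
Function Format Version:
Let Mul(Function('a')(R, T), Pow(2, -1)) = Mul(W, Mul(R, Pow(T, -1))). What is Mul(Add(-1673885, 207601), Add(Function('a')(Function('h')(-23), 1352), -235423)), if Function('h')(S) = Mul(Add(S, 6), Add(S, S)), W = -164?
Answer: Rational(58385301301916, 169) ≈ 3.4548e+11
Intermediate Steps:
Function('h')(S) = Mul(2, S, Add(6, S)) (Function('h')(S) = Mul(Add(6, S), Mul(2, S)) = Mul(2, S, Add(6, S)))
Function('a')(R, T) = Mul(-328, R, Pow(T, -1)) (Function('a')(R, T) = Mul(2, Mul(-164, Mul(R, Pow(T, -1)))) = Mul(2, Mul(-164, R, Pow(T, -1))) = Mul(-328, R, Pow(T, -1)))
Mul(Add(-1673885, 207601), Add(Function('a')(Function('h')(-23), 1352), -235423)) = Mul(Add(-1673885, 207601), Add(Mul(-328, Mul(2, -23, Add(6, -23)), Pow(1352, -1)), -235423)) = Mul(-1466284, Add(Mul(-328, Mul(2, -23, -17), Rational(1, 1352)), -235423)) = Mul(-1466284, Add(Mul(-328, 782, Rational(1, 1352)), -235423)) = Mul(-1466284, Add(Rational(-32062, 169), -235423)) = Mul(-1466284, Rational(-39818549, 169)) = Rational(58385301301916, 169)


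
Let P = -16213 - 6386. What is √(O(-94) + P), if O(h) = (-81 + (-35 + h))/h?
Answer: 4*I*√3119766/47 ≈ 150.32*I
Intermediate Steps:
O(h) = (-116 + h)/h
P = -22599
√(O(-94) + P) = √((-116 - 94)/(-94) - 22599) = √(-1/94*(-210) - 22599) = √(105/47 - 22599) = √(-1062048/47) = 4*I*√3119766/47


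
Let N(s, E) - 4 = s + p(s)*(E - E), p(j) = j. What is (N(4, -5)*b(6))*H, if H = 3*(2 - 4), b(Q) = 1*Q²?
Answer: -1728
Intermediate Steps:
b(Q) = Q²
H = -6 (H = 3*(-2) = -6)
N(s, E) = 4 + s (N(s, E) = 4 + (s + s*(E - E)) = 4 + (s + s*0) = 4 + (s + 0) = 4 + s)
(N(4, -5)*b(6))*H = ((4 + 4)*6²)*(-6) = (8*36)*(-6) = 288*(-6) = -1728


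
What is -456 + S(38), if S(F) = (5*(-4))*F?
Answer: -1216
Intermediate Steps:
S(F) = -20*F
-456 + S(38) = -456 - 20*38 = -456 - 760 = -1216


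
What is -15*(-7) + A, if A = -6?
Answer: 99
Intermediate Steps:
-15*(-7) + A = -15*(-7) - 6 = 105 - 6 = 99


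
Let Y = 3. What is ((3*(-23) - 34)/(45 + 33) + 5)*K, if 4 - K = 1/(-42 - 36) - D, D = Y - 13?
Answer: -134029/6084 ≈ -22.030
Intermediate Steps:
D = -10 (D = 3 - 13 = -10)
K = -467/78 (K = 4 - (1/(-42 - 36) - 1*(-10)) = 4 - (1/(-78) + 10) = 4 - (-1/78 + 10) = 4 - 1*779/78 = 4 - 779/78 = -467/78 ≈ -5.9872)
((3*(-23) - 34)/(45 + 33) + 5)*K = ((3*(-23) - 34)/(45 + 33) + 5)*(-467/78) = ((-69 - 34)/78 + 5)*(-467/78) = (-103*1/78 + 5)*(-467/78) = (-103/78 + 5)*(-467/78) = (287/78)*(-467/78) = -134029/6084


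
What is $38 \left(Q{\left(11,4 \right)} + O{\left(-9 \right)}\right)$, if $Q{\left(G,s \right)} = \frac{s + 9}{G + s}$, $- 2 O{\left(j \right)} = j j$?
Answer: $- \frac{22591}{15} \approx -1506.1$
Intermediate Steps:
$O{\left(j \right)} = - \frac{j^{2}}{2}$ ($O{\left(j \right)} = - \frac{j j}{2} = - \frac{j^{2}}{2}$)
$Q{\left(G,s \right)} = \frac{9 + s}{G + s}$
$38 \left(Q{\left(11,4 \right)} + O{\left(-9 \right)}\right) = 38 \left(\frac{9 + 4}{11 + 4} - \frac{\left(-9\right)^{2}}{2}\right) = 38 \left(\frac{1}{15} \cdot 13 - \frac{81}{2}\right) = 38 \left(\frac{13}{15} - \frac{81}{2}\right) = 38 \left(- \frac{1189}{30}\right) = - \frac{22591}{15}$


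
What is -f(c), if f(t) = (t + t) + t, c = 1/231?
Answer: -1/77 ≈ -0.012987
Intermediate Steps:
c = 1/231 ≈ 0.0043290
f(t) = 3*t (f(t) = 2*t + t = 3*t)
-f(c) = -3/231 = -1*1/77 = -1/77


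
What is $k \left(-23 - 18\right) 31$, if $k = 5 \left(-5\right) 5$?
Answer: $158875$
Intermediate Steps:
$k = -125$ ($k = \left(-25\right) 5 = -125$)
$k \left(-23 - 18\right) 31 = - 125 \left(-23 - 18\right) 31 = \left(-125\right) \left(-41\right) 31 = 5125 \cdot 31 = 158875$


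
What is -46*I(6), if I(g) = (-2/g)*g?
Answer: 92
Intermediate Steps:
I(g) = -2
-46*I(6) = -46*(-2) = 92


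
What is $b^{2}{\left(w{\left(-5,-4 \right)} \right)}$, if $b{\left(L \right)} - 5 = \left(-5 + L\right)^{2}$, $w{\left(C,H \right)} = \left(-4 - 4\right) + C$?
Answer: $108241$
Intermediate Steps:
$w{\left(C,H \right)} = -8 + C$
$b{\left(L \right)} = 5 + \left(-5 + L\right)^{2}$
$b^{2}{\left(w{\left(-5,-4 \right)} \right)} = \left(5 + \left(-5 - 13\right)^{2}\right)^{2} = \left(5 + \left(-18\right)^{2}\right)^{2} = \left(5 + 324\right)^{2} = 329^{2} = 108241$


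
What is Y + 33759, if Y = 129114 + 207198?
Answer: 370071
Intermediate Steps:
Y = 336312
Y + 33759 = 336312 + 33759 = 370071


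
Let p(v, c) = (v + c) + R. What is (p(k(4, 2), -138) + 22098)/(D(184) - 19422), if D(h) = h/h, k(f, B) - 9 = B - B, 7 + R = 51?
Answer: -22013/19421 ≈ -1.1335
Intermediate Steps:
R = 44 (R = -7 + 51 = 44)
k(f, B) = 9 (k(f, B) = 9 + (B - B) = 9 + 0 = 9)
D(h) = 1
p(v, c) = 44 + c + v (p(v, c) = (v + c) + 44 = (c + v) + 44 = 44 + c + v)
(p(k(4, 2), -138) + 22098)/(D(184) - 19422) = ((44 - 138 + 9) + 22098)/(1 - 19422) = (-85 + 22098)/(-19421) = 22013*(-1/19421) = -22013/19421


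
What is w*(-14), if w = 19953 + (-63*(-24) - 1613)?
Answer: -277928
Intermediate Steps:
w = 19852 (w = 19953 + (1512 - 1613) = 19953 - 101 = 19852)
w*(-14) = 19852*(-14) = -277928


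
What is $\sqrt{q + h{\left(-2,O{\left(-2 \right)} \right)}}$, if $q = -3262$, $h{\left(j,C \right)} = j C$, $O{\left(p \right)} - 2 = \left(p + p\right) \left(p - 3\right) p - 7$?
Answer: $2 i \sqrt{793} \approx 56.32 i$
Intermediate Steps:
$O{\left(p \right)} = -5 + 2 p^{2} \left(-3 + p\right)$ ($O{\left(p \right)} = 2 + \left(\left(p + p\right) \left(p - 3\right) p - 7\right) = 2 + \left(2 p \left(-3 + p\right) p - 7\right) = 2 + \left(2 p^{2} \left(-3 + p\right) - 7\right) = 2 + \left(-7 + 2 p^{2} \left(-3 + p\right)\right) = -5 + 2 p^{2} \left(-3 + p\right)$)
$h{\left(j,C \right)} = C j$
$\sqrt{q + h{\left(-2,O{\left(-2 \right)} \right)}} = \sqrt{-3262 + \left(-5 - 6 \left(-2\right)^{2} + 2 \left(-2\right)^{3}\right) \left(-2\right)} = \sqrt{-3262 + \left(-5 - 24 + 2 \left(-8\right)\right) \left(-2\right)} = \sqrt{-3262 + \left(-5 - 24 - 16\right) \left(-2\right)} = \sqrt{-3262 - -90} = \sqrt{-3262 + 90} = \sqrt{-3172} = 2 i \sqrt{793}$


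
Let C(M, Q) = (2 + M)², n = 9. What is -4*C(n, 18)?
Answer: -484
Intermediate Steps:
-4*C(n, 18) = -4*(2 + 9)² = -4*11² = -4*121 = -484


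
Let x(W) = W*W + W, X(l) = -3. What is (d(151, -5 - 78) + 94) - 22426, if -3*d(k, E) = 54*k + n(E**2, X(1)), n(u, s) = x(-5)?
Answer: -75170/3 ≈ -25057.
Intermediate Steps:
x(W) = W + W**2 (x(W) = W**2 + W = W + W**2)
n(u, s) = 20 (n(u, s) = -5*(1 - 5) = -5*(-4) = 20)
d(k, E) = -20/3 - 18*k (d(k, E) = -(54*k + 20)/3 = -(20 + 54*k)/3 = -20/3 - 18*k)
(d(151, -5 - 78) + 94) - 22426 = ((-20/3 - 18*151) + 94) - 22426 = ((-20/3 - 2718) + 94) - 22426 = (-8174/3 + 94) - 22426 = -7892/3 - 22426 = -75170/3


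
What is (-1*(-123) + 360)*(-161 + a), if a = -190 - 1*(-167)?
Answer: -88872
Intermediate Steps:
a = -23 (a = -190 + 167 = -23)
(-1*(-123) + 360)*(-161 + a) = (-1*(-123) + 360)*(-161 - 23) = (123 + 360)*(-184) = 483*(-184) = -88872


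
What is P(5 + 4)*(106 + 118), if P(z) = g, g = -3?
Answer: -672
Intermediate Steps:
P(z) = -3
P(5 + 4)*(106 + 118) = -3*(106 + 118) = -3*224 = -672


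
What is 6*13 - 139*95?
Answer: -13127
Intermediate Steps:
6*13 - 139*95 = 78 - 13205 = -13127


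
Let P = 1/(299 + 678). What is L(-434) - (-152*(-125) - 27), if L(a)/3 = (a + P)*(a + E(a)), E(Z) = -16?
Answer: 553886329/977 ≈ 5.6693e+5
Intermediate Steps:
P = 1/977 ≈ 0.0010235
L(a) = 3*(-16 + a)*(1/977 + a) (L(a) = 3*((a + 1/977)*(a - 16)) = 3*((1/977 + a)*(-16 + a)) = 3*((-16 + a)*(1/977 + a)) = 3*(-16 + a)*(1/977 + a))
L(-434) - (-152*(-125) - 27) = (-48/977 + 3*(-434)**2 - 46893/977*(-434)) - (-152*(-125) - 27) = (-48/977 + 3*188356 + 20351562/977) - (19000 - 27) = (-48/977 + 565068 + 20351562/977) - 1*18973 = 572422950/977 - 18973 = 553886329/977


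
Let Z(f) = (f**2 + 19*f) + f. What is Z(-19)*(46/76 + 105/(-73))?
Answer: 2311/146 ≈ 15.829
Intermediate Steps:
Z(f) = f**2 + 20*f
Z(-19)*(46/76 + 105/(-73)) = (-19*(20 - 19))*(46/76 + 105/(-73)) = (-19*1)*(46*(1/76) + 105*(-1/73)) = -19*(23/38 - 105/73) = -19*(-2311/2774) = 2311/146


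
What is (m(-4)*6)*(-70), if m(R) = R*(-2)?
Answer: -3360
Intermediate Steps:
m(R) = -2*R
(m(-4)*6)*(-70) = (-2*(-4)*6)*(-70) = (8*6)*(-70) = 48*(-70) = -3360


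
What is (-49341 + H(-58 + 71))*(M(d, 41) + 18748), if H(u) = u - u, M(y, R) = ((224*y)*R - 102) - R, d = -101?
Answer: 44849932839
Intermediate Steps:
M(y, R) = -102 - R + 224*R*y (M(y, R) = (224*R*y - 102) - R = (-102 + 224*R*y) - R = -102 - R + 224*R*y)
H(u) = 0
(-49341 + H(-58 + 71))*(M(d, 41) + 18748) = (-49341 + 0)*((-102 - 1*41 + 224*41*(-101)) + 18748) = -49341*((-102 - 41 - 927584) + 18748) = -49341*(-927727 + 18748) = -49341*(-908979) = 44849932839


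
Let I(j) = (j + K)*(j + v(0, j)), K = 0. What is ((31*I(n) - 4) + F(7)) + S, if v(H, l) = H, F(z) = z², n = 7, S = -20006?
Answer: -18442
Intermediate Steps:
I(j) = j² (I(j) = (j + 0)*(j + 0) = j*j = j²)
((31*I(n) - 4) + F(7)) + S = ((31*7² - 4) + 7²) - 20006 = ((31*49 - 4) + 49) - 20006 = ((1519 - 4) + 49) - 20006 = (1515 + 49) - 20006 = 1564 - 20006 = -18442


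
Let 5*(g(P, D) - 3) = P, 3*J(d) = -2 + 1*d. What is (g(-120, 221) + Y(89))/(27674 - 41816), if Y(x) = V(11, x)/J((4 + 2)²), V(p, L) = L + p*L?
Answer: -415/80138 ≈ -0.0051786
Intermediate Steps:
J(d) = -⅔ + d/3 (J(d) = (-2 + 1*d)/3 = (-2 + d)/3 = -⅔ + d/3)
g(P, D) = 3 + P/5
V(p, L) = L + L*p
Y(x) = 18*x/17 (Y(x) = (x*(1 + 11))/(-⅔ + (4 + 2)²/3) = (x*12)/(-⅔ + (⅓)*6²) = (12*x)/(-⅔ + (⅓)*36) = (12*x)/(-⅔ + 12) = (12*x)/(34/3) = (12*x)*(3/34) = 18*x/17)
(g(-120, 221) + Y(89))/(27674 - 41816) = ((3 + (⅕)*(-120)) + (18/17)*89)/(27674 - 41816) = ((3 - 24) + 1602/17)/(-14142) = (-21 + 1602/17)*(-1/14142) = (1245/17)*(-1/14142) = -415/80138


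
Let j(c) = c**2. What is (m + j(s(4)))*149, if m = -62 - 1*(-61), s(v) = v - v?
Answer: -149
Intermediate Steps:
s(v) = 0
m = -1 (m = -62 + 61 = -1)
(m + j(s(4)))*149 = (-1 + 0**2)*149 = (-1 + 0)*149 = -1*149 = -149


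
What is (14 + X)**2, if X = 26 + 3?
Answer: 1849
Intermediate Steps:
X = 29
(14 + X)**2 = (14 + 29)**2 = 43**2 = 1849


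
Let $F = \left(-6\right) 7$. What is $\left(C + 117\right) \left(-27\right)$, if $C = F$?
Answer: $-2025$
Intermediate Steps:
$F = -42$
$C = -42$
$\left(C + 117\right) \left(-27\right) = \left(-42 + 117\right) \left(-27\right) = 75 \left(-27\right) = -2025$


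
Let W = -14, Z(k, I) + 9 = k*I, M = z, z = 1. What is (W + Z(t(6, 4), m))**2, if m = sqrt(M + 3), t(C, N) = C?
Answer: 121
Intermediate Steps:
M = 1
m = 2 (m = sqrt(1 + 3) = sqrt(4) = 2)
Z(k, I) = -9 + I*k (Z(k, I) = -9 + k*I = -9 + I*k)
(W + Z(t(6, 4), m))**2 = (-14 + (-9 + 2*6))**2 = (-14 + (-9 + 12))**2 = (-14 + 3)**2 = (-11)**2 = 121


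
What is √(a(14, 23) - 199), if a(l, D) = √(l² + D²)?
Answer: √(-199 + 5*√29) ≈ 13.118*I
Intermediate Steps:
a(l, D) = √(D² + l²)
√(a(14, 23) - 199) = √(√(23² + 14²) - 199) = √(√(529 + 196) - 199) = √(√725 - 199) = √(5*√29 - 199) = √(-199 + 5*√29)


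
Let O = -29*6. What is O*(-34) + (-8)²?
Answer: 5980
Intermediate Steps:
O = -174
O*(-34) + (-8)² = -174*(-34) + (-8)² = 5916 + 64 = 5980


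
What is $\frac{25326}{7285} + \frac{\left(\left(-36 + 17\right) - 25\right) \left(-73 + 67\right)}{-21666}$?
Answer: $\frac{91131646}{26306135} \approx 3.4643$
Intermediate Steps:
$\frac{25326}{7285} + \frac{\left(\left(-36 + 17\right) - 25\right) \left(-73 + 67\right)}{-21666} = 25326 \cdot \frac{1}{7285} + \left(-19 - 25\right) \left(-6\right) \left(- \frac{1}{21666}\right) = \frac{25326}{7285} + \left(-44\right) \left(-6\right) \left(- \frac{1}{21666}\right) = \frac{25326}{7285} + 264 \left(- \frac{1}{21666}\right) = \frac{25326}{7285} - \frac{44}{3611} = \frac{91131646}{26306135}$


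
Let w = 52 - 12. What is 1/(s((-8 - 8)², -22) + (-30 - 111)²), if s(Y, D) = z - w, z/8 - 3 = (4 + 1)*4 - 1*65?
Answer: 1/19505 ≈ 5.1269e-5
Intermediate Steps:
w = 40
z = -336 (z = 24 + 8*((4 + 1)*4 - 1*65) = 24 + 8*(5*4 - 65) = 24 + 8*(20 - 65) = 24 + 8*(-45) = 24 - 360 = -336)
s(Y, D) = -376 (s(Y, D) = -336 - 1*40 = -336 - 40 = -376)
1/(s((-8 - 8)², -22) + (-30 - 111)²) = 1/(-376 + (-30 - 111)²) = 1/(-376 + (-141)²) = 1/(-376 + 19881) = 1/19505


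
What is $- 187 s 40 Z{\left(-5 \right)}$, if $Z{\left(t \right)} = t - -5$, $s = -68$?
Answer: $0$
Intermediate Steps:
$Z{\left(t \right)} = 5 + t$ ($Z{\left(t \right)} = t + 5 = 5 + t$)
$- 187 s 40 Z{\left(-5 \right)} = \left(-187\right) \left(-68\right) 40 \left(5 - 5\right) = 12716 \cdot 40 \cdot 0 = 12716 \cdot 0 = 0$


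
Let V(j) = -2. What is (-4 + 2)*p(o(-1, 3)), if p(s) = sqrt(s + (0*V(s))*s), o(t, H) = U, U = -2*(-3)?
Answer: -2*sqrt(6) ≈ -4.8990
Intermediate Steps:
U = 6
o(t, H) = 6
p(s) = sqrt(s) (p(s) = sqrt(s + (0*(-2))*s) = sqrt(s + 0*s) = sqrt(s + 0) = sqrt(s))
(-4 + 2)*p(o(-1, 3)) = (-4 + 2)*sqrt(6) = -2*sqrt(6)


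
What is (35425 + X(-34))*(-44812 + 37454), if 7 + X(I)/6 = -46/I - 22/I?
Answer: -260436410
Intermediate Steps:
X(I) = -42 - 408/I (X(I) = -42 + 6*(-46/I - 22/I) = -42 + 6*(-68/I) = -42 - 408/I)
(35425 + X(-34))*(-44812 + 37454) = (35425 + (-42 - 408/(-34)))*(-44812 + 37454) = (35425 + (-42 - 408*(-1/34)))*(-7358) = (35425 + (-42 + 12))*(-7358) = (35425 - 30)*(-7358) = 35395*(-7358) = -260436410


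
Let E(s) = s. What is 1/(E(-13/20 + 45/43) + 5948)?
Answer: 860/5115621 ≈ 0.00016811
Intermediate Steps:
1/(E(-13/20 + 45/43) + 5948) = 1/((-13/20 + 45/43) + 5948) = 1/(341/860 + 5948) = 1/(5115621/860) = 860/5115621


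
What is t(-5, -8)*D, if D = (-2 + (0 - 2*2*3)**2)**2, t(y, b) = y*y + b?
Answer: 342788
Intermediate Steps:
t(y, b) = b + y**2 (t(y, b) = y**2 + b = b + y**2)
D = 20164 (D = (-2 + (0 - 4*3)**2)**2 = (-2 + (0 - 12)**2)**2 = (-2 + (-12)**2)**2 = (-2 + 144)**2 = 142**2 = 20164)
t(-5, -8)*D = (-8 + (-5)**2)*20164 = (-8 + 25)*20164 = 17*20164 = 342788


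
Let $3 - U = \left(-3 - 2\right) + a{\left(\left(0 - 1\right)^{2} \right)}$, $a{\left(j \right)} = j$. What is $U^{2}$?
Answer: $49$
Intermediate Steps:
$U = 7$ ($U = 3 - \left(\left(-3 - 2\right) + \left(0 - 1\right)^{2}\right) = 3 - \left(-5 + \left(-1\right)^{2}\right) = 3 - \left(-5 + 1\right) = 3 - -4 = 3 + 4 = 7$)
$U^{2} = 7^{2} = 49$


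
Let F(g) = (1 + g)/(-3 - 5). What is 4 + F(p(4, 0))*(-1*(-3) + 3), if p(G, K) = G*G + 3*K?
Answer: -35/4 ≈ -8.7500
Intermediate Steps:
p(G, K) = G² + 3*K
F(g) = -⅛ - g/8 (F(g) = (1 + g)/(-8) = (1 + g)*(-⅛) = -⅛ - g/8)
4 + F(p(4, 0))*(-1*(-3) + 3) = 4 + (-⅛ - (4² + 3*0)/8)*(-1*(-3) + 3) = 4 + (-⅛ - (16 + 0)/8)*(3 + 3) = 4 + (-⅛ - ⅛*16)*6 = 4 + (-⅛ - 2)*6 = 4 - 17/8*6 = 4 - 51/4 = -35/4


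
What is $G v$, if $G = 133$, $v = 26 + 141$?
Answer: $22211$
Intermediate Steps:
$v = 167$
$G v = 133 \cdot 167 = 22211$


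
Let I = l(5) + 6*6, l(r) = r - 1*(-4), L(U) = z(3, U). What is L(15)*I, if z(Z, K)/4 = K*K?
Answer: 40500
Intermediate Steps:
z(Z, K) = 4*K**2 (z(Z, K) = 4*(K*K) = 4*K**2)
L(U) = 4*U**2
l(r) = 4 + r (l(r) = r + 4 = 4 + r)
I = 45 (I = (4 + 5) + 6*6 = 9 + 36 = 45)
L(15)*I = (4*15**2)*45 = (4*225)*45 = 900*45 = 40500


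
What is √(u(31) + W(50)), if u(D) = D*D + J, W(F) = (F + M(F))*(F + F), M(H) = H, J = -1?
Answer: 4*√685 ≈ 104.69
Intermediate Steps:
W(F) = 4*F² (W(F) = (F + F)*(F + F) = (2*F)*(2*F) = 4*F²)
u(D) = -1 + D² (u(D) = D*D - 1 = D² - 1 = -1 + D²)
√(u(31) + W(50)) = √((-1 + 31²) + 4*50²) = √((-1 + 961) + 4*2500) = √(960 + 10000) = √10960 = 4*√685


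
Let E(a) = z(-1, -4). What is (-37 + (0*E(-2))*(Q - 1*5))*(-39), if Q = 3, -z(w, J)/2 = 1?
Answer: 1443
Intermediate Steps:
z(w, J) = -2 (z(w, J) = -2*1 = -2)
E(a) = -2
(-37 + (0*E(-2))*(Q - 1*5))*(-39) = (-37 + (0*(-2))*(3 - 1*5))*(-39) = (-37 + 0*(3 - 5))*(-39) = (-37 + 0*(-2))*(-39) = (-37 + 0)*(-39) = -37*(-39) = 1443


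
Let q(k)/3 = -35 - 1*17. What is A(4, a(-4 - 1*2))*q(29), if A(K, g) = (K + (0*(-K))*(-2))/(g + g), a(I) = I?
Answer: 52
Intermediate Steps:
q(k) = -156 (q(k) = 3*(-35 - 1*17) = 3*(-35 - 17) = 3*(-52) = -156)
A(K, g) = K/(2*g) (A(K, g) = (K + 0*(-2))/((2*g)) = (K + 0)*(1/(2*g)) = K*(1/(2*g)) = K/(2*g))
A(4, a(-4 - 1*2))*q(29) = ((½)*4/(-4 - 1*2))*(-156) = ((½)*4/(-4 - 2))*(-156) = ((½)*4/(-6))*(-156) = ((½)*4*(-⅙))*(-156) = -⅓*(-156) = 52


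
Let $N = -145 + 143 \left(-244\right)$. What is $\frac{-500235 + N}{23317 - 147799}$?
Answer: $\frac{89212}{20747} \approx 4.3$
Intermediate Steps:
$N = -35037$ ($N = -145 - 34892 = -35037$)
$\frac{-500235 + N}{23317 - 147799} = \frac{-500235 - 35037}{23317 - 147799} = - \frac{535272}{-124482} = \left(-535272\right) \left(- \frac{1}{124482}\right) = \frac{89212}{20747}$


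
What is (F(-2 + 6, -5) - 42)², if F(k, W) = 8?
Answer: 1156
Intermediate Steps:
(F(-2 + 6, -5) - 42)² = (8 - 42)² = (-34)² = 1156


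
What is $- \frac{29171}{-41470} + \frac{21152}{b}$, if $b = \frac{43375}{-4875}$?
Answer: $- \frac{34199641823}{14390090} \approx -2376.6$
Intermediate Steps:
$b = - \frac{347}{39}$ ($b = 43375 \left(- \frac{1}{4875}\right) = - \frac{347}{39} \approx -8.8974$)
$- \frac{29171}{-41470} + \frac{21152}{b} = - \frac{29171}{-41470} + \frac{21152}{- \frac{347}{39}} = \left(-29171\right) \left(- \frac{1}{41470}\right) + 21152 \left(- \frac{39}{347}\right) = \frac{29171}{41470} - \frac{824928}{347} = - \frac{34199641823}{14390090}$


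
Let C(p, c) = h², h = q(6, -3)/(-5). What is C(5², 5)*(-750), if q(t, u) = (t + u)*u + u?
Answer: -4320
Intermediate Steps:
q(t, u) = u + u*(t + u) (q(t, u) = u*(t + u) + u = u + u*(t + u))
h = 12/5 (h = -3*(1 + 6 - 3)/(-5) = -3*4*(-⅕) = -12*(-⅕) = 12/5 ≈ 2.4000)
C(p, c) = 144/25 (C(p, c) = (12/5)² = 144/25)
C(5², 5)*(-750) = (144/25)*(-750) = -4320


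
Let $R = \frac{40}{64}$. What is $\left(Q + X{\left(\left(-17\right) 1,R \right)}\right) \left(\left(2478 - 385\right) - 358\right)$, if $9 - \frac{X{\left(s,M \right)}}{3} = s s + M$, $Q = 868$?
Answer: $\frac{362615}{8} \approx 45327.0$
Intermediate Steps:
$R = \frac{5}{8}$ ($R = 40 \cdot \frac{1}{64} = \frac{5}{8} \approx 0.625$)
$X{\left(s,M \right)} = 27 - 3 M - 3 s^{2}$ ($X{\left(s,M \right)} = 27 - 3 \left(s s + M\right) = 27 - 3 \left(s^{2} + M\right) = 27 - 3 \left(M + s^{2}\right) = 27 - \left(3 M + 3 s^{2}\right) = 27 - 3 M - 3 s^{2}$)
$\left(Q + X{\left(\left(-17\right) 1,R \right)}\right) \left(\left(2478 - 385\right) - 358\right) = \left(868 - \left(- \frac{201}{8} + 867\right)\right) \left(\left(2478 - 385\right) - 358\right) = \left(868 - \left(- \frac{201}{8} + 867\right)\right) \left(2093 - 358\right) = \left(868 - \frac{6735}{8}\right) 1735 = \frac{209}{8} \cdot 1735 = \frac{362615}{8}$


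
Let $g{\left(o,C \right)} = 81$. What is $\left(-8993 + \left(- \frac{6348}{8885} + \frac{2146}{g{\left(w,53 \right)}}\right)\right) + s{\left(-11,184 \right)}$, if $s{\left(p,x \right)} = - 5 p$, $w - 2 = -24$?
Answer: $- \frac{6413991508}{719685} \approx -8912.2$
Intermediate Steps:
$w = -22$ ($w = 2 - 24 = -22$)
$\left(-8993 + \left(- \frac{6348}{8885} + \frac{2146}{g{\left(w,53 \right)}}\right)\right) + s{\left(-11,184 \right)} = \left(-8993 + \left(- \frac{6348}{8885} + \frac{2146}{81}\right)\right) - -55 = \left(-8993 + \left(\left(-6348\right) \frac{1}{8885} + 2146 \cdot \frac{1}{81}\right)\right) + 55 = \left(-8993 + \left(- \frac{6348}{8885} + \frac{2146}{81}\right)\right) + 55 = \left(-8993 + \frac{18553022}{719685}\right) + 55 = - \frac{6453574183}{719685} + 55 = - \frac{6413991508}{719685}$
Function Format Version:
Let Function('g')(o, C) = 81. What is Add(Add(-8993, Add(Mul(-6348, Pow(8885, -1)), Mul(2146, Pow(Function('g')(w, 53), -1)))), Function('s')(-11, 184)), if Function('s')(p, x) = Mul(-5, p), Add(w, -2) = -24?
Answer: Rational(-6413991508, 719685) ≈ -8912.2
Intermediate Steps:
w = -22 (w = Add(2, -24) = -22)
Add(Add(-8993, Add(Mul(-6348, Pow(8885, -1)), Mul(2146, Pow(Function('g')(w, 53), -1)))), Function('s')(-11, 184)) = Add(Add(-8993, Add(Mul(-6348, Pow(8885, -1)), Mul(2146, Pow(81, -1)))), Mul(-5, -11)) = Add(Add(-8993, Add(Mul(-6348, Rational(1, 8885)), Mul(2146, Rational(1, 81)))), 55) = Add(Add(-8993, Add(Rational(-6348, 8885), Rational(2146, 81))), 55) = Add(Add(-8993, Rational(18553022, 719685)), 55) = Add(Rational(-6453574183, 719685), 55) = Rational(-6413991508, 719685)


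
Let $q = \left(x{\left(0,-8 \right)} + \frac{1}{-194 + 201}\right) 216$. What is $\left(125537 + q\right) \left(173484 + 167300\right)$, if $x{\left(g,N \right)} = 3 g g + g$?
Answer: $\frac{299540616400}{7} \approx 4.2792 \cdot 10^{10}$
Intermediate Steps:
$x{\left(g,N \right)} = g + 3 g^{2}$ ($x{\left(g,N \right)} = 3 g^{2} + g = g + 3 g^{2}$)
$q = \frac{216}{7}$ ($q = \left(0 \left(1 + 3 \cdot 0\right) + \frac{1}{-194 + 201}\right) 216 = \left(0 \left(1 + 0\right) + \frac{1}{7}\right) 216 = \left(0 \cdot 1 + \frac{1}{7}\right) 216 = \left(0 + \frac{1}{7}\right) 216 = \frac{1}{7} \cdot 216 = \frac{216}{7} \approx 30.857$)
$\left(125537 + q\right) \left(173484 + 167300\right) = \left(125537 + \frac{216}{7}\right) \left(173484 + 167300\right) = \frac{878975}{7} \cdot 340784 = \frac{299540616400}{7}$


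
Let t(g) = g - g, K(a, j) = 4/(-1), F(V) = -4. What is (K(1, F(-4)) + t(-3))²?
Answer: 16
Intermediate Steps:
K(a, j) = -4 (K(a, j) = 4*(-1) = -4)
t(g) = 0
(K(1, F(-4)) + t(-3))² = (-4 + 0)² = (-4)² = 16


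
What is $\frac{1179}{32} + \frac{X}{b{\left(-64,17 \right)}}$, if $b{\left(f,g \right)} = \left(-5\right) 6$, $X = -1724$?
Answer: $\frac{45269}{480} \approx 94.31$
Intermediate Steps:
$b{\left(f,g \right)} = -30$
$\frac{1179}{32} + \frac{X}{b{\left(-64,17 \right)}} = \frac{1179}{32} - \frac{1724}{-30} = 1179 \cdot \frac{1}{32} - - \frac{862}{15} = \frac{1179}{32} + \frac{862}{15} = \frac{45269}{480}$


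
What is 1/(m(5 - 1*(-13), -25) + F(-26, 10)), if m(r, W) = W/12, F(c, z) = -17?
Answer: -12/229 ≈ -0.052402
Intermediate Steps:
m(r, W) = W/12 (m(r, W) = W*(1/12) = W/12)
1/(m(5 - 1*(-13), -25) + F(-26, 10)) = 1/((1/12)*(-25) - 17) = 1/(-25/12 - 17) = 1/(-229/12) = -12/229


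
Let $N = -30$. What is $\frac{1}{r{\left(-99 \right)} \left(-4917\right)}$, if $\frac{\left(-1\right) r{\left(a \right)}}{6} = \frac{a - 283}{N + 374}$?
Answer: $- \frac{86}{2817441} \approx -3.0524 \cdot 10^{-5}$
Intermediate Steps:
$r{\left(a \right)} = \frac{849}{172} - \frac{3 a}{172}$ ($r{\left(a \right)} = - 6 \frac{a - 283}{-30 + 374} = - 6 \frac{-283 + a}{344} = - 6 \left(-283 + a\right) \frac{1}{344} = - 6 \left(- \frac{283}{344} + \frac{a}{344}\right) = \frac{849}{172} - \frac{3 a}{172}$)
$\frac{1}{r{\left(-99 \right)} \left(-4917\right)} = \frac{1}{\left(\frac{849}{172} - - \frac{297}{172}\right) \left(-4917\right)} = \frac{1}{\frac{849}{172} + \frac{297}{172}} \left(- \frac{1}{4917}\right) = \frac{1}{\frac{573}{86}} \left(- \frac{1}{4917}\right) = \frac{86}{573} \left(- \frac{1}{4917}\right) = - \frac{86}{2817441}$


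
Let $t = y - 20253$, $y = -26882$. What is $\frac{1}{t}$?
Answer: $- \frac{1}{47135} \approx -2.1216 \cdot 10^{-5}$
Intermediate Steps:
$t = -47135$ ($t = -26882 - 20253 = -47135$)
$\frac{1}{t} = \frac{1}{-47135} = - \frac{1}{47135}$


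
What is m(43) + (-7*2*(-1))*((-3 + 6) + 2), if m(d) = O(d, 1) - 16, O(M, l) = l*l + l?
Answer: 56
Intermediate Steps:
O(M, l) = l + l**2 (O(M, l) = l**2 + l = l + l**2)
m(d) = -14 (m(d) = 1*(1 + 1) - 16 = 1*2 - 16 = 2 - 16 = -14)
m(43) + (-7*2*(-1))*((-3 + 6) + 2) = -14 + (-7*2*(-1))*((-3 + 6) + 2) = -14 + (-14*(-1))*(3 + 2) = -14 + 14*5 = -14 + 70 = 56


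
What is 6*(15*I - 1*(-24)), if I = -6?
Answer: -396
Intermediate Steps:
6*(15*I - 1*(-24)) = 6*(15*(-6) - 1*(-24)) = 6*(-90 + 24) = 6*(-66) = -396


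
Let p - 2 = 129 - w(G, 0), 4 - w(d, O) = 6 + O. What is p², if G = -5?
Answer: 17689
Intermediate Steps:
w(d, O) = -2 - O (w(d, O) = 4 - (6 + O) = 4 + (-6 - O) = -2 - O)
p = 133 (p = 2 + (129 - (-2 - 1*0)) = 2 + (129 - (-2 + 0)) = 2 + (129 - 1*(-2)) = 2 + (129 + 2) = 2 + 131 = 133)
p² = 133² = 17689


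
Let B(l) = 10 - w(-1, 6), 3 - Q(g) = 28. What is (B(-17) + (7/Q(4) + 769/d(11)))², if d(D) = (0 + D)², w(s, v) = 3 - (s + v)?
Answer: 2989683684/9150625 ≈ 326.72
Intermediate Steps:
w(s, v) = 3 - s - v (w(s, v) = 3 + (-s - v) = 3 - s - v)
d(D) = D²
Q(g) = -25 (Q(g) = 3 - 1*28 = 3 - 28 = -25)
B(l) = 12 (B(l) = 10 - (3 - 1*(-1) - 1*6) = 10 - (3 + 1 - 6) = 10 - 1*(-2) = 10 + 2 = 12)
(B(-17) + (7/Q(4) + 769/d(11)))² = (12 + (7/(-25) + 769/(11²)))² = (12 + (7*(-1/25) + 769/121))² = (12 + (-7/25 + 769*(1/121)))² = (12 + (-7/25 + 769/121))² = (12 + 18378/3025)² = (54678/3025)² = 2989683684/9150625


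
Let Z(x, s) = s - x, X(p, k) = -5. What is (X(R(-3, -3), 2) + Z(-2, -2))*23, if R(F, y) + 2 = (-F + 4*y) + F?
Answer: -115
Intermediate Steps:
R(F, y) = -2 + 4*y (R(F, y) = -2 + ((-F + 4*y) + F) = -2 + 4*y)
(X(R(-3, -3), 2) + Z(-2, -2))*23 = (-5 + (-2 - 1*(-2)))*23 = (-5 + (-2 + 2))*23 = (-5 + 0)*23 = -5*23 = -115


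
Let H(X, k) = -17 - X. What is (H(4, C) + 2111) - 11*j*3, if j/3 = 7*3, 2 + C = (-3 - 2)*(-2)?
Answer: 11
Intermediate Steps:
C = 8 (C = -2 + (-3 - 2)*(-2) = -2 - 5*(-2) = -2 + 10 = 8)
j = 63 (j = 3*(7*3) = 3*21 = 63)
(H(4, C) + 2111) - 11*j*3 = ((-17 - 1*4) + 2111) - 11*63*3 = ((-17 - 4) + 2111) - 693*3 = (-21 + 2111) - 2079 = 2090 - 2079 = 11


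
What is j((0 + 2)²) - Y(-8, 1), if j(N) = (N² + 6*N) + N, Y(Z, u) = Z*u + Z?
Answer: 60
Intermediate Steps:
Y(Z, u) = Z + Z*u
j(N) = N² + 7*N
j((0 + 2)²) - Y(-8, 1) = (0 + 2)²*(7 + (0 + 2)²) - (-8)*(1 + 1) = 2²*(7 + 2²) - (-8)*2 = 4*(7 + 4) - 1*(-16) = 4*11 + 16 = 44 + 16 = 60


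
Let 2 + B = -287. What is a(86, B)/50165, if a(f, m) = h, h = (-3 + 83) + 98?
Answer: 178/50165 ≈ 0.0035483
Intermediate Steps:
B = -289 (B = -2 - 287 = -289)
h = 178 (h = 80 + 98 = 178)
a(f, m) = 178
a(86, B)/50165 = 178/50165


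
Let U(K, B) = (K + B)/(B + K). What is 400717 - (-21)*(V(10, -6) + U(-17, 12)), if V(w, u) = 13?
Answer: 401011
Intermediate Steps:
U(K, B) = 1 (U(K, B) = (B + K)/(B + K) = 1)
400717 - (-21)*(V(10, -6) + U(-17, 12)) = 400717 - (-21)*(13 + 1) = 400717 - (-21)*14 = 400717 - 1*(-294) = 400717 + 294 = 401011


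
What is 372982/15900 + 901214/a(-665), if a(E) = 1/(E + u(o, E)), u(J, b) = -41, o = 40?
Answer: -5058243631309/7950 ≈ -6.3626e+8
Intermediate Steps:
a(E) = 1/(-41 + E) (a(E) = 1/(E - 41) = 1/(-41 + E))
372982/15900 + 901214/a(-665) = 372982/15900 + 901214/(1/(-41 - 665)) = 372982*(1/15900) + 901214/(1/(-706)) = 186491/7950 + 901214/(-1/706) = 186491/7950 + 901214*(-706) = 186491/7950 - 636257084 = -5058243631309/7950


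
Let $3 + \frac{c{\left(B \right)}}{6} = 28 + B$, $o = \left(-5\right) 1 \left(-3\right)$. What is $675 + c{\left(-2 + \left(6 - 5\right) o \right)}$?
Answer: $903$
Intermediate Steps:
$o = 15$ ($o = \left(-5\right) \left(-3\right) = 15$)
$c{\left(B \right)} = 150 + 6 B$ ($c{\left(B \right)} = -18 + 6 \left(28 + B\right) = -18 + \left(168 + 6 B\right) = 150 + 6 B$)
$675 + c{\left(-2 + \left(6 - 5\right) o \right)} = 675 + \left(150 + 6 \left(-2 + \left(6 - 5\right) 15\right)\right) = 675 + \left(150 + 6 \left(-2 + 1 \cdot 15\right)\right) = 675 + \left(150 + 6 \left(-2 + 15\right)\right) = 675 + \left(150 + 6 \cdot 13\right) = 675 + \left(150 + 78\right) = 675 + 228 = 903$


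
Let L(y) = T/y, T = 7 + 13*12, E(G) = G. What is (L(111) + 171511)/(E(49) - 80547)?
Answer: -9518942/4467639 ≈ -2.1306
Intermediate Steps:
T = 163 (T = 7 + 156 = 163)
L(y) = 163/y
(L(111) + 171511)/(E(49) - 80547) = (163/111 + 171511)/(49 - 80547) = (163*(1/111) + 171511)/(-80498) = (163/111 + 171511)*(-1/80498) = (19037884/111)*(-1/80498) = -9518942/4467639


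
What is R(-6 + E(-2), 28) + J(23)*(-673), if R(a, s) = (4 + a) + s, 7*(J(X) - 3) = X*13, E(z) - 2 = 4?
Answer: -215136/7 ≈ -30734.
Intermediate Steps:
E(z) = 6 (E(z) = 2 + 4 = 6)
J(X) = 3 + 13*X/7 (J(X) = 3 + (X*13)/7 = 3 + (13*X)/7 = 3 + 13*X/7)
R(a, s) = 4 + a + s
R(-6 + E(-2), 28) + J(23)*(-673) = (4 + (-6 + 6) + 28) + (3 + (13/7)*23)*(-673) = (4 + 0 + 28) + (3 + 299/7)*(-673) = 32 + (320/7)*(-673) = 32 - 215360/7 = -215136/7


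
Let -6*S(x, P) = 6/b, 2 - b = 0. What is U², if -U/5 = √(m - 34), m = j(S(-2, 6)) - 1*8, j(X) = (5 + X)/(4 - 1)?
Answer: -2025/2 ≈ -1012.5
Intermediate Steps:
b = 2 (b = 2 - 1*0 = 2 + 0 = 2)
S(x, P) = -½ (S(x, P) = -1/2 = -⅙*3 = -½)
j(X) = 5/3 + X/3 (j(X) = (5 + X)/3 = (5 + X)*(⅓) = 5/3 + X/3)
m = -13/2 (m = (5/3 + (⅓)*(-½)) - 1*8 = (5/3 - ⅙) - 8 = 3/2 - 8 = -13/2 ≈ -6.5000)
U = -45*I*√2/2 (U = -5*√(-13/2 - 34) = -45*I*√2/2 ≈ -31.82*I)
U² = (-45*I*√2/2)² = -2025/2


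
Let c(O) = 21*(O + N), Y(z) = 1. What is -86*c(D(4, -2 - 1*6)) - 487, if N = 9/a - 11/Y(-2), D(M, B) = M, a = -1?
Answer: 28409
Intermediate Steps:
N = -20 (N = 9/(-1) - 11/1 = 9*(-1) - 11*1 = -9 - 11 = -20)
c(O) = -420 + 21*O (c(O) = 21*(O - 20) = 21*(-20 + O) = -420 + 21*O)
-86*c(D(4, -2 - 1*6)) - 487 = -86*(-420 + 21*4) - 487 = -86*(-420 + 84) - 487 = -86*(-336) - 487 = 28896 - 487 = 28409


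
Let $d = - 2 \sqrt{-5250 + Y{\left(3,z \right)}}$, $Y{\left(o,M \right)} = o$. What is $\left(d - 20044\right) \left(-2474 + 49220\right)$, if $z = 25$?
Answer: $-936976824 - 280476 i \sqrt{583} \approx -9.3698 \cdot 10^{8} - 6.7722 \cdot 10^{6} i$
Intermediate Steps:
$d = - 6 i \sqrt{583}$ ($d = - 2 \sqrt{-5250 + 3} = - 2 \sqrt{-5247} = - 2 \cdot 3 i \sqrt{583} = - 6 i \sqrt{583} \approx - 144.87 i$)
$\left(d - 20044\right) \left(-2474 + 49220\right) = \left(- 6 i \sqrt{583} - 20044\right) \left(-2474 + 49220\right) = \left(-20044 - 6 i \sqrt{583}\right) 46746 = -936976824 - 280476 i \sqrt{583}$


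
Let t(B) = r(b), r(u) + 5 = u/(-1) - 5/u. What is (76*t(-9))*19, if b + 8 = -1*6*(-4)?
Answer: -123101/4 ≈ -30775.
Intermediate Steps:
b = 16 (b = -8 - 1*6*(-4) = -8 - 6*(-4) = -8 + 24 = 16)
r(u) = -5 - u - 5/u (r(u) = -5 + (u/(-1) - 5/u) = -5 + (u*(-1) - 5/u) = -5 + (-u - 5/u) = -5 - u - 5/u)
t(B) = -341/16 (t(B) = -5 - 1*16 - 5/16 = -5 - 16 - 5*1/16 = -5 - 16 - 5/16 = -341/16)
(76*t(-9))*19 = (76*(-341/16))*19 = -6479/4*19 = -123101/4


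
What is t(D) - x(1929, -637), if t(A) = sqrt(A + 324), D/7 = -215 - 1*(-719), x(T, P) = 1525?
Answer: -1525 + 6*sqrt(107) ≈ -1462.9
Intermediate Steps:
D = 3528 (D = 7*(-215 - 1*(-719)) = 7*(-215 + 719) = 7*504 = 3528)
t(A) = sqrt(324 + A)
t(D) - x(1929, -637) = sqrt(324 + 3528) - 1*1525 = sqrt(3852) - 1525 = 6*sqrt(107) - 1525 = -1525 + 6*sqrt(107)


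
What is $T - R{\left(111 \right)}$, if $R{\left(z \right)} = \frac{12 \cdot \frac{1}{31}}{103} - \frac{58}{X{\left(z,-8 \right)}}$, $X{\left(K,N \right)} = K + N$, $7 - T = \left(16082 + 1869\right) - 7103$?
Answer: $- \frac{34613527}{3193} \approx -10840.0$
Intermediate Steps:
$T = -10841$ ($T = 7 - \left(\left(16082 + 1869\right) - 7103\right) = 7 - \left(17951 - 7103\right) = 7 - 10848 = -10841$)
$R{\left(z \right)} = \frac{12}{3193} - \frac{58}{-8 + z}$ ($R{\left(z \right)} = \frac{12 \cdot \frac{1}{31}}{103} - \frac{58}{z - 8} = 12 \cdot \frac{1}{31} \cdot \frac{1}{103} - \frac{58}{-8 + z} = \frac{12}{31} \cdot \frac{1}{103} - \frac{58}{-8 + z} = \frac{12}{3193} - \frac{58}{-8 + z}$)
$T - R{\left(111 \right)} = -10841 - \frac{2 \left(-92645 + 6 \cdot 111\right)}{3193 \left(-8 + 111\right)} = -10841 - \frac{2 \left(-92645 + 666\right)}{3193 \cdot 103} = -10841 - \frac{2}{3193} \cdot \frac{1}{103} \left(-91979\right) = -10841 - - \frac{1786}{3193} = -10841 + \frac{1786}{3193} = - \frac{34613527}{3193}$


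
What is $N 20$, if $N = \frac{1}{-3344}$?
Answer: $- \frac{5}{836} \approx -0.0059809$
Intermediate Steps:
$N = - \frac{1}{3344} \approx -0.00029904$
$N 20 = \left(- \frac{1}{3344}\right) 20 = - \frac{5}{836}$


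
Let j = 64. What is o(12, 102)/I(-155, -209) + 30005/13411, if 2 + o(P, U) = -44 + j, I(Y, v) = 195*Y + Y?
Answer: 455655251/203713090 ≈ 2.2368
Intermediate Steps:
I(Y, v) = 196*Y
o(P, U) = 18 (o(P, U) = -2 + (-44 + 64) = -2 + 20 = 18)
o(12, 102)/I(-155, -209) + 30005/13411 = 18/((196*(-155))) + 30005/13411 = 18/(-30380) + 30005*(1/13411) = 18*(-1/30380) + 30005/13411 = -9/15190 + 30005/13411 = 455655251/203713090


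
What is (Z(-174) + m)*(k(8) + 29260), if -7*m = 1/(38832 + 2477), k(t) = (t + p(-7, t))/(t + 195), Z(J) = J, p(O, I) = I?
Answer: -298857052089948/58700089 ≈ -5.0913e+6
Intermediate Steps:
k(t) = 2*t/(195 + t) (k(t) = (t + t)/(t + 195) = (2*t)/(195 + t) = 2*t/(195 + t))
m = -1/289163 (m = -1/(7*(38832 + 2477)) = -⅐/41309 = -⅐*1/41309 = -1/289163 ≈ -3.4583e-6)
(Z(-174) + m)*(k(8) + 29260) = (-174 - 1/289163)*(2*8/(195 + 8) + 29260) = -50314363*(2*8/203 + 29260)/289163 = -50314363*(2*8*(1/203) + 29260)/289163 = -50314363*(16/203 + 29260)/289163 = -50314363/289163*5939796/203 = -298857052089948/58700089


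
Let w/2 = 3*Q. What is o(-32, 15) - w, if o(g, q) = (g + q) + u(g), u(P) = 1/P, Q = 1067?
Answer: -205409/32 ≈ -6419.0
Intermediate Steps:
o(g, q) = g + q + 1/g (o(g, q) = (g + q) + 1/g = g + q + 1/g)
w = 6402 (w = 2*(3*1067) = 2*3201 = 6402)
o(-32, 15) - w = (-32 + 15 + 1/(-32)) - 1*6402 = (-32 + 15 - 1/32) - 6402 = -545/32 - 6402 = -205409/32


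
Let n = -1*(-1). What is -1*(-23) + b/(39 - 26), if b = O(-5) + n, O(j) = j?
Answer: 295/13 ≈ 22.692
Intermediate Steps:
n = 1
b = -4 (b = -5 + 1 = -4)
-1*(-23) + b/(39 - 26) = -1*(-23) - 4/(39 - 26) = 23 - 4/13 = 295/13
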